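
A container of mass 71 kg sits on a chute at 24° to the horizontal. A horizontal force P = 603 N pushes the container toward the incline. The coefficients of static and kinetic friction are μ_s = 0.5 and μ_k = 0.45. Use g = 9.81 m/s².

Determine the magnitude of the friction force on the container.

Normal direction: N = m g cos θ + P sin θ = 881.6 N.
Parallel to the incline: P cos θ − m g sin θ = 550.9 − 283.3 = 267.6 N; the friction needed to balance this is 267.6 N acting down the slope.
Maximum static friction: μ_s N = 0.5 × 881.6 = 440.8 N.
|f_req| = 267.6 ≤ 440.8 N → the container is in equilibrium; friction equals the required value.

f ≈ 268 N (down the incline)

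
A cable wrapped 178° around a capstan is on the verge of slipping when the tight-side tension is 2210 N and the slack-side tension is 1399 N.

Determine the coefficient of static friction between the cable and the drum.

T₂/T₁ = e^{μβ} → μ = ln(T₂/T₁)/β.
β = 178° = 3.107 rad.
μ = ln(2210/1399)/3.107 = ln(1.58)/3.107 = 0.147.

μ ≈ 0.147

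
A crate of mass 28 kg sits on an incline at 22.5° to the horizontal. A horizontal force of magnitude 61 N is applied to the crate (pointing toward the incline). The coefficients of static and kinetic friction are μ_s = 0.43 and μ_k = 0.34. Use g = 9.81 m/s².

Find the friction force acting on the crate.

The horizontal push has a component P sin θ into the surface, so N = m g cos θ + P sin θ = 253.8 + 23.34 = 277.1 N.
Along the incline, the net driving force (taking up-slope positive) is P cos θ − m g sin θ = 56.36 − 105.1 = -48.76 N, so equilibrium requires friction f = 48.76 N (up-slope).
The limit of static friction is μ_s N = 119.2 N.
Since 48.76 N is within the 119.2 N limit, the crate stays put and friction is exactly 48.8 N.

f ≈ 48.8 N (up the incline)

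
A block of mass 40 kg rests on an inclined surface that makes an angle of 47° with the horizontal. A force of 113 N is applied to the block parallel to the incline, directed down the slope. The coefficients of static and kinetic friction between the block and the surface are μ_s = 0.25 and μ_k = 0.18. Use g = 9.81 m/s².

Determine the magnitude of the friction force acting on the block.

The normal reaction is N = m g cos θ = 267.6 N.
For equilibrium along the incline the friction force must supply f = m g sin θ + P = 287 + 113 = 400 N (positive meaning up-slope).
Maximum static friction available: μ_s N = 0.25 × 267.6 = 66.9 N.
|400| exceeds 66.9 N, so the block slips down-slope; friction is kinetic, f = μ_k N = 0.18×267.6 = 48.2 N.

f ≈ 48.2 N (up the incline)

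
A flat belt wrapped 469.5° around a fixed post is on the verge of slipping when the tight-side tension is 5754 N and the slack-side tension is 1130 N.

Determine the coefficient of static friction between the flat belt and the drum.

μ ≈ 0.199

T₂/T₁ = e^{μβ} → μ = ln(T₂/T₁)/β.
β = 469.5° = 8.194 rad.
μ = ln(5754/1130)/8.194 = ln(5.092)/8.194 = 0.199.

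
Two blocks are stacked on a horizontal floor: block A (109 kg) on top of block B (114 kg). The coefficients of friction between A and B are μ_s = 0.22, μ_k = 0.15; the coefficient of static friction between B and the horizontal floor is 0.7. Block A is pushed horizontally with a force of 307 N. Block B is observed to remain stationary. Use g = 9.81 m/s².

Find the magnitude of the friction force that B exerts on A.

Normal force at the A–B interface: N₁ = m_A g = 1069 N.
Maximum static friction on A from B: μ_s N₁ = 0.22×1069 = 235.2 N.
Since P = 307 N > 235.2 N, A slides on B; the A–B friction is kinetic: f₁ = μ_k N₁ = 0.15×1069 = 160 N.
B experiences an equal 160 N forward from A (third law). B is in equilibrium, so the floor supplies f₂ = 160 N of static friction (limit μ_s(m_A+m_B)g = 1531 N, not exceeded).

f ≈ 160 N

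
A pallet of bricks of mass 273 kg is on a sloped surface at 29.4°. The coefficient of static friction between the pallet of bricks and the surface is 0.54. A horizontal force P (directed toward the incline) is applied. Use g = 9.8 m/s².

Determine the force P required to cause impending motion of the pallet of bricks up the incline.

At impending motion up the slope, friction acts down-slope at its limit: f = μ_s N.
Perpendicular to the incline: N = m g cos θ + P sin θ.
Along the incline: P cos θ = m g sin θ + μ_s N = m g sin θ + μ_s (m g cos θ + P sin θ).
Solving, P (cos θ − μ_s sin θ) = m g (sin θ + μ_s cos θ), so P = 273×9.8×(sin 29.4° + 0.54 cos 29.4°)/(cos 29.4° − 0.54 sin 29.4°) = 2680×0.9614/0.6061 = 4240 N.

P ≈ 4240 N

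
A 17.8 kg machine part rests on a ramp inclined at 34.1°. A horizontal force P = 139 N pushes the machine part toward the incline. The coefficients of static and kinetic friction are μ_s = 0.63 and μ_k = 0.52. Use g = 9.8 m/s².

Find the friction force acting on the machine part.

Normal direction: N = m g cos θ + P sin θ = 222.4 N.
Parallel to the incline: P cos θ − m g sin θ = 115.1 − 97.8 = 17.3 N; the friction needed to balance this is 17.3 N acting down the slope.
Maximum static friction: μ_s N = 0.63 × 222.4 = 140.1 N.
|f_req| = 17.3 ≤ 140.1 N → the machine part is in equilibrium; friction equals the required value.

f ≈ 17.3 N (down the incline)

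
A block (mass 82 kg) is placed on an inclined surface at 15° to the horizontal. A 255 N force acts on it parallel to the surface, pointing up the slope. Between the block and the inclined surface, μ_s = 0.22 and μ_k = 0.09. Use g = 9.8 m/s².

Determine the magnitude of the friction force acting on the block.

The normal reaction is N = m g cos θ = 776.2 N.
The friction needed for equilibrium is m g sin θ − P = 208 − 255 = -47.01 N, measured positive up-slope.
Maximum static friction available: μ_s N = 0.22 × 776.2 = 170.8 N.
Since |-47.01| ≤ 170.8 N, static friction is sufficient; f equals the required value, not μ_s N.

f ≈ 47 N (down the incline)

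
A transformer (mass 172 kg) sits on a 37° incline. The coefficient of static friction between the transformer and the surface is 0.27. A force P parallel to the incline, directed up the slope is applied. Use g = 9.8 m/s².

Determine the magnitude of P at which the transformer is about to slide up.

At impending motion up the slope, friction acts down-slope at its limit: f = μ_s N.
P is parallel to the surface, so N = m g cos θ = 1350 N.
Along the incline: P = m g sin θ + μ_s N = 1010 + 0.27×1350 = 1380 N.

P ≈ 1380 N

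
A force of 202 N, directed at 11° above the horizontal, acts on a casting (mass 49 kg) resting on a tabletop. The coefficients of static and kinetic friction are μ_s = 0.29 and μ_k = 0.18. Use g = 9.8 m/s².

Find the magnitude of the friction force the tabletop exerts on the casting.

Vertical equilibrium gives N = m g − P sin α = 441.7 N.
The horizontal driving force is P cos α = 198.3 N, so equilibrium needs friction f = 198.3 N.
μ_s N = 0.29 × 441.7 = 128.1 N.
198.3 > 128.1 N → the casting slides; f = μ_k N = 0.18×441.7 = 79.5 N.

f ≈ 79.5 N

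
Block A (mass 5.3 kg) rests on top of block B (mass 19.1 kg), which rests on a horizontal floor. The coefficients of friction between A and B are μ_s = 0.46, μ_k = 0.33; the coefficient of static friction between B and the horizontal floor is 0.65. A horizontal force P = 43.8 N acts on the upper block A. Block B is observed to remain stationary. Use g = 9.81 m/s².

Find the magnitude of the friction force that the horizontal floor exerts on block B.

f ≈ 17.2 N

The normal force B exerts on A is simply A's weight, N₁ = 51.99 N.
So the A–B interface can sustain at most μ_s N₁ = 23.92 N of static friction.
P = 43.8 N exceeds that limit, so A slips over B and the interface friction becomes kinetic: f₁ = μ_k N₁ = 0.33×51.99 = 17.2 N.
B experiences an equal 17.2 N forward from A (third law). B is in equilibrium, so the floor supplies f₂ = 17.2 N of static friction (limit μ_s(m_A+m_B)g = 155.6 N, not exceeded).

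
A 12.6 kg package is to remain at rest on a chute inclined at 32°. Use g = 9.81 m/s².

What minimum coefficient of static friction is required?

At the slip threshold m g sin θ = μ_s m g cos θ, so μ_s,min = tan θ.
μ_s,min = tan 32° = 0.625.

μ_s,min ≈ 0.625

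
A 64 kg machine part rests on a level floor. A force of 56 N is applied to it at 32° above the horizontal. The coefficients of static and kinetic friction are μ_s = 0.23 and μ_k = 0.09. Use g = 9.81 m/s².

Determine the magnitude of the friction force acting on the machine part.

Vertical equilibrium gives N = m g − P sin α = 598.2 N.
For equilibrium, f = P cos α = 56×cos 32° = 47.49 N.
The static-friction limit is μ_s N = 137.6 N.
Since 47.49 N does not exceed the limit, the machine part stays at rest and f = 47.5 N.

f ≈ 47.5 N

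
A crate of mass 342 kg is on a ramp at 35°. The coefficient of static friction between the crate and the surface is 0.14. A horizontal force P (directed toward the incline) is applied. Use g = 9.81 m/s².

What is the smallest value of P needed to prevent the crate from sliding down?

The crate tends to slide down (tan θ > μ_s), so at the point of impending slip friction acts up-slope at its limit: f = μ_s N.
Perpendicular to the incline: N = m g cos θ + P sin θ.
Along the incline: P cos θ + μ_s N = m g sin θ, i.e. P cos θ + μ_s (m g cos θ + P sin θ) = m g sin θ.
Solving, P (cos θ + μ_s sin θ) = m g (sin θ − μ_s cos θ), so P = 3360×0.4589/0.8995 = 1710 N.

P_min ≈ 1710 N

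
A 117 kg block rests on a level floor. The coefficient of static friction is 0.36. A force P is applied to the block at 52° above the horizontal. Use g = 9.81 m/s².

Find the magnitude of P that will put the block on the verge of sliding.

N = m g − P sin α (the pull lifts the block).
At impending slip, P cos α = μ_s N = μ_s (m g − P sin α).
Solving: P (cos α + μ_s sin α) = μ_s m g → P = 0.36×1150/(cos 52° + 0.36 sin 52°) = 413/0.8993 = 459 N.

P ≈ 459 N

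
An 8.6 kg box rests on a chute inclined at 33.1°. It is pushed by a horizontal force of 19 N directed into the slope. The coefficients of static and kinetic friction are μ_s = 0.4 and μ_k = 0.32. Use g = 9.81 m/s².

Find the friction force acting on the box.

The horizontal push has a component P sin θ into the surface, so N = m g cos θ + P sin θ = 70.67 + 10.38 = 81.05 N.
Along the incline, the net driving force (taking up-slope positive) is P cos θ − m g sin θ = 15.92 − 46.07 = -30.16 N, so equilibrium requires friction f = 30.16 N (up-slope).
The limit of static friction is μ_s N = 32.42 N.
Since 30.16 N is within the 32.42 N limit, the box stays put and friction is exactly 30.2 N.

f ≈ 30.2 N (up the incline)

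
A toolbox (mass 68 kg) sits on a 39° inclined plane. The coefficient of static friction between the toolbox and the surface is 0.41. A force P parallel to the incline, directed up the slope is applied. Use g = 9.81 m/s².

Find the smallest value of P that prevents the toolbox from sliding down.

P_min ≈ 207 N

The toolbox tends to slide down (tan θ > μ_s), so at the point of impending slip friction acts up-slope at its limit: f = μ_s N.
P is parallel to the surface, so N = m g cos θ = 518 N.
Along the incline: P + μ_s N = m g sin θ, so P = 420 − 0.41×518 = 207 N.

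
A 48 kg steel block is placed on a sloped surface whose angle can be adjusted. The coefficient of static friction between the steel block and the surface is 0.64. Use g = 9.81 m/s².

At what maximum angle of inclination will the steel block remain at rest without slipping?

At the slip threshold, m g sin θ = μ_s · m g cos θ, so tan θ = μ_s.
θ_max = arctan(0.64) = 32.6°.

θ_max ≈ 32.6°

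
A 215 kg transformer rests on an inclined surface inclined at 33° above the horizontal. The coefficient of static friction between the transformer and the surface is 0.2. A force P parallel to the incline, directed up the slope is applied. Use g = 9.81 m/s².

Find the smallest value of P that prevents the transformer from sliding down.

P_min ≈ 795 N

The transformer tends to slide down (tan θ > μ_s), so at the point of impending slip friction acts up-slope at its limit: f = μ_s N.
P is parallel to the surface, so N = m g cos θ = 1770 N.
Along the incline: P + μ_s N = m g sin θ, so P = 1150 − 0.2×1770 = 795 N.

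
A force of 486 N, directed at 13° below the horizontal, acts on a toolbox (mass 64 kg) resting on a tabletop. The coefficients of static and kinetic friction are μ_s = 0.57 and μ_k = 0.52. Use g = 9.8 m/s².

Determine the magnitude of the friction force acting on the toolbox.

Vertical equilibrium gives N = m g + P sin α = 736.5 N.
The horizontal driving force is P cos α = 473.5 N, so equilibrium needs friction f = 473.5 N.
The static-friction limit is μ_s N = 419.8 N.
473.5 > 419.8 N → the toolbox slides; f = μ_k N = 0.52×736.5 = 383 N.

f ≈ 383 N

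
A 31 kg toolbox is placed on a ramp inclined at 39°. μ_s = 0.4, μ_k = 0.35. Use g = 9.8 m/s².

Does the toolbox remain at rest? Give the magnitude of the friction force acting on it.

f ≈ 82.6 N

N = m g cos θ = 236 N.
Down-slope weight component: m g sin θ = 191 N.
μ_s N = 94.4 N.
191 > 94.4 N, so it slides; kinetic friction f = μ_k N = 0.35×236 = 82.6 N.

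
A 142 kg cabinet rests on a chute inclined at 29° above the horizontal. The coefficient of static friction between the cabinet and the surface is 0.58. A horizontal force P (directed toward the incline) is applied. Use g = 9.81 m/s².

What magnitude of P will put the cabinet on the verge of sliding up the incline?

P ≈ 2330 N

At impending motion up the slope, friction acts down-slope at its limit: f = μ_s N.
Perpendicular to the incline: N = m g cos θ + P sin θ.
Along the incline: P cos θ = m g sin θ + μ_s N = m g sin θ + μ_s (m g cos θ + P sin θ).
Solving, P (cos θ − μ_s sin θ) = m g (sin θ + μ_s cos θ), so P = 142×9.81×(sin 29° + 0.58 cos 29°)/(cos 29° − 0.58 sin 29°) = 1390×0.9921/0.5934 = 2330 N.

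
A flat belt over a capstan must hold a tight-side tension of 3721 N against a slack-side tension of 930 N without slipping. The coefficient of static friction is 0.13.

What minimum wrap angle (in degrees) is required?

T₂/T₁ = e^{μβ} → β = ln(T₂/T₁)/μ.
β = ln(3721/930)/0.13 = 1.387/0.13 = 10.67 rad.
In degrees: β = 10.67 × 180/π = 611°.

β_min ≈ 611°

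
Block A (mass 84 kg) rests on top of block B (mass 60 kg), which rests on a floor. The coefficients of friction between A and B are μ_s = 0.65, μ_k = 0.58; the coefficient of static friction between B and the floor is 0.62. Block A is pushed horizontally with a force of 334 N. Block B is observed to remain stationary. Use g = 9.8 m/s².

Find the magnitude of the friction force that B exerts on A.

f ≈ 334 N

The normal force B exerts on A is simply A's weight, N₁ = 823.2 N.
So the A–B interface can sustain at most μ_s N₁ = 535.1 N of static friction.
P = 334 N is within that limit, so A and B move together (both at rest); the A–B friction is simply f₁ = P = 334 N.
B experiences an equal 334 N forward from A (third law). B is in equilibrium, so the floor supplies f₂ = 334 N of static friction (limit μ_s(m_A+m_B)g = 874.9 N, not exceeded).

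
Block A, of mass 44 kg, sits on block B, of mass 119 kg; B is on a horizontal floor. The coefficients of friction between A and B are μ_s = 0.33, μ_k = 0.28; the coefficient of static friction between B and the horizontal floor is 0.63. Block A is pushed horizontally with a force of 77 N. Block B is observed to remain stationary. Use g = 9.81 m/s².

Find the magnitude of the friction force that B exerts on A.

f ≈ 77 N

The normal force B exerts on A is simply A's weight, N₁ = 431.6 N.
So the A–B interface can sustain at most μ_s N₁ = 142.4 N of static friction.
P = 77 N is within that limit, so A and B move together (both at rest); the A–B friction is simply f₁ = P = 77 N.
B experiences an equal 77 N forward from A (third law). B is in equilibrium, so the floor supplies f₂ = 77 N of static friction (limit μ_s(m_A+m_B)g = 1007 N, not exceeded).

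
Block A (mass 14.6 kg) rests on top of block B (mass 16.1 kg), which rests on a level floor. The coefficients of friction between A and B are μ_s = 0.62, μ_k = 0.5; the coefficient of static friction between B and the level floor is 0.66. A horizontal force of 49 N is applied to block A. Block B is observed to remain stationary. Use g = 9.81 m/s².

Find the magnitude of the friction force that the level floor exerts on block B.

Between the blocks, N₁ = m_A g = 143.2 N.
So the A–B interface can sustain at most μ_s N₁ = 88.8 N of static friction.
P = 49 N is within that limit, so A and B move together (both at rest); the A–B friction is simply f₁ = P = 49 N.
By Newton's third law B feels 49 N forward from A. With B stationary, the floor's static friction on B balances it: f₂ = 49 N (well within μ_s(m_A+m_B)g = 198.8 N).

f ≈ 49 N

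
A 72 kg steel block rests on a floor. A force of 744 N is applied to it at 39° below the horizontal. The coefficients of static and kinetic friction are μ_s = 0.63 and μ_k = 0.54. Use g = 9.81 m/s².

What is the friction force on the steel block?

f ≈ 578 N

N = m g + P sin α = 706.3 + 744×sin 39° = 1175 N.
The horizontal driving force is P cos α = 578.2 N, so equilibrium needs friction f = 578.2 N.
The static-friction limit is μ_s N = 740 N.
578.2 ≤ 740 N → static; friction equals the required 578 N.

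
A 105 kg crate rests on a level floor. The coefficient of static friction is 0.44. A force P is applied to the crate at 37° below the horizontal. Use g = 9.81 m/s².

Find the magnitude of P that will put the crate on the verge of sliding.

N = m g + P sin α (the push presses the crate into the level floor).
At impending slip, P cos α = μ_s N = μ_s (m g + P sin α).
Solving: P (cos α − μ_s sin α) = μ_s m g → P = 0.44×1030/(cos 37° − 0.44 sin 37°) = 453/0.5338 = 849 N.

P ≈ 849 N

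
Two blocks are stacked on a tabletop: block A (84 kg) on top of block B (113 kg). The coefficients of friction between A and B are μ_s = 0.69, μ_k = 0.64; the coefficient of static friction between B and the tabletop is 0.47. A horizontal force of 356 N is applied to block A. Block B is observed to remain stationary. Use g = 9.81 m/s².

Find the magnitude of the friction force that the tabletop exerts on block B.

The normal force B exerts on A is simply A's weight, N₁ = 824 N.
So the A–B interface can sustain at most μ_s N₁ = 568.6 N of static friction.
P = 356 N is within that limit, so A and B move together (both at rest); the A–B friction is simply f₁ = P = 356 N.
B experiences an equal 356 N forward from A (third law). B is in equilibrium, so the floor supplies f₂ = 356 N of static friction (limit μ_s(m_A+m_B)g = 908.3 N, not exceeded).

f ≈ 356 N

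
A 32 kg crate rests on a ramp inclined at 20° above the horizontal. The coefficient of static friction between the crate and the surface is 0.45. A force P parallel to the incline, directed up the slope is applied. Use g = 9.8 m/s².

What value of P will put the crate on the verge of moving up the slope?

P ≈ 240 N

At impending motion up the slope, friction acts down-slope at its limit: f = μ_s N.
P is parallel to the surface, so N = m g cos θ = 295 N.
Along the incline: P = m g sin θ + μ_s N = 107 + 0.45×295 = 240 N.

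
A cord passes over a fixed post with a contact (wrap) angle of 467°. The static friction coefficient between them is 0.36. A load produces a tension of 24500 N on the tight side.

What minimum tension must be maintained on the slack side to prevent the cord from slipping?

T_min ≈ 1300 N

Capstan equation at impending slip: T_tight/T_slack = e^{μβ}.
β = 467° = 8.151 rad; e^{μβ} = e^{0.36×8.151} = 18.81.
T_slack = T_tight / e^{μβ} = 24500 / 18.81 = 1300 N.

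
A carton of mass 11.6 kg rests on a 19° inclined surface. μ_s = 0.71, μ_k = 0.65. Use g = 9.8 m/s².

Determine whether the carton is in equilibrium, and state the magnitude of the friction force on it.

f ≈ 37 N

N = m g cos θ = 107 N.
Down-slope weight component: m g sin θ = 37 N.
μ_s N = 76.3 N.
37 ≤ 76.3 N, so it stays put; friction = 37 N.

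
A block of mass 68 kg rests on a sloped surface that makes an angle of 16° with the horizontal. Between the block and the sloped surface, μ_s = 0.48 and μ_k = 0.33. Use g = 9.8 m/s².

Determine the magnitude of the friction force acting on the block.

Perpendicular to the surface, N = m g cos θ = 68·9.8·cos 16° = 640.6 N.
For equilibrium along the incline, friction must balance the weight component: f = m g sin θ = 183.7 N up the slope.
Static friction can supply at most μ_s N = 307.5 N.
Since |183.7| ≤ 307.5 N, no slip — friction simply equals what equilibrium demands.

f ≈ 184 N (up the incline)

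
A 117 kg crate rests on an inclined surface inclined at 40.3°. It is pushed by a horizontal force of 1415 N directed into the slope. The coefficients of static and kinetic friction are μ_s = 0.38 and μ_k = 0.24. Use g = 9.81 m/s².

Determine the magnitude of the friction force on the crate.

f ≈ 337 N (down the incline)

The horizontal push has a component P sin θ into the surface, so N = m g cos θ + P sin θ = 875.4 + 915.2 = 1791 N.
Parallel to the incline: P cos θ − m g sin θ = 1079 − 742.4 = 336.8 N; the friction needed to balance this is 336.8 N acting down the slope.
The limit of static friction is μ_s N = 680.4 N.
Since 336.8 N is within the 680.4 N limit, the crate stays put and friction is exactly 337 N.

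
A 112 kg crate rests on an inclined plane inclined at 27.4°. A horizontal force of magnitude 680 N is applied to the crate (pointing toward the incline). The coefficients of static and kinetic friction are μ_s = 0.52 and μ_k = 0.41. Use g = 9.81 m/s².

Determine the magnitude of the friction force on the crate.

Normal direction: N = m g cos θ + P sin θ = 1288 N.
Parallel to the incline: P cos θ − m g sin θ = 603.7 − 505.6 = 98.08 N; the friction needed to balance this is 98.08 N acting down the slope.
The limit of static friction is μ_s N = 670 N.
Since 98.08 N is within the 670 N limit, the crate stays put and friction is exactly 98.1 N.

f ≈ 98.1 N (down the incline)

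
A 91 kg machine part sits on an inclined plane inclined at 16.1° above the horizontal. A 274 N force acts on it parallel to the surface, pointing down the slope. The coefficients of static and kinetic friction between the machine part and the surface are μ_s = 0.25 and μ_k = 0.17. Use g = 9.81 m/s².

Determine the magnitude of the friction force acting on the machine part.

The normal reaction is N = m g cos θ = 857.7 N.
The friction needed for equilibrium is m g sin θ + P = 247.6 + 274 = 521.6 N, measured positive up-slope.
Maximum static friction available: μ_s N = 0.25 × 857.7 = 214.4 N.
|521.6| exceeds 214.4 N, so the machine part slips down-slope; friction is kinetic, f = μ_k N = 0.17×857.7 = 146 N.

f ≈ 146 N (up the incline)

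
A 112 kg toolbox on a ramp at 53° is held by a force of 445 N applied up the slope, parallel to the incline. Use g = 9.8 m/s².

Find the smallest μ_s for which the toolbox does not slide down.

μ_s,min ≈ 0.653

N = m g cos θ = 660.6 N.
Friction must make up the shortfall along the incline: f = m g sin θ − P = 876.6 − 445 = 431.6 N.
At the threshold f = μ_s N, so μ_s,min = 431.6/660.6 = 0.653.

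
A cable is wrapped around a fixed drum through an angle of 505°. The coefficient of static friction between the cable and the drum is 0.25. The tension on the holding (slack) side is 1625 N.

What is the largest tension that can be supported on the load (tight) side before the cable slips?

At impending slip the capstan equation gives T₂/T₁ = e^{μβ} with β in radians.
β = 505° × π/180 = 8.814 rad.
e^{μβ} = e^{0.25×8.814} = 9.056.
T₂ = T₁ · e^{μβ} = 1625 × 9.056 = 14700 N.

T_max ≈ 14700 N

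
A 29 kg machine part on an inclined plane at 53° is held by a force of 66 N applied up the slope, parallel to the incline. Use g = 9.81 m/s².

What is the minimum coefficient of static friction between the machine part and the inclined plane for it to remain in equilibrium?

N = m g cos θ = 171.2 N.
Friction must make up the shortfall along the incline: f = m g sin θ − P = 227.2 − 66 = 161.2 N.
At the threshold f = μ_s N, so μ_s,min = 161.2/171.2 = 0.942.

μ_s,min ≈ 0.942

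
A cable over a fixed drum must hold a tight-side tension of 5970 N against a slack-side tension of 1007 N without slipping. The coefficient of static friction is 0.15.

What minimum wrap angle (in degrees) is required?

β_min ≈ 680°

T₂/T₁ = e^{μβ} → β = ln(T₂/T₁)/μ.
β = ln(5970/1007)/0.15 = 1.78/0.15 = 11.87 rad.
In degrees: β = 11.87 × 180/π = 680°.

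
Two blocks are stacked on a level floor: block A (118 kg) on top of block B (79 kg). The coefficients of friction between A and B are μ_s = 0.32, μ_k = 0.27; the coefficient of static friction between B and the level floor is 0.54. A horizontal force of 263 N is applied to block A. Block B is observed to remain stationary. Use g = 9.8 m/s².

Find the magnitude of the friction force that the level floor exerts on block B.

f ≈ 263 N

Between the blocks, N₁ = m_A g = 1156 N.
So the A–B interface can sustain at most μ_s N₁ = 370 N of static friction.
P = 263 N is within that limit, so A and B move together (both at rest); the A–B friction is simply f₁ = P = 263 N.
B experiences an equal 263 N forward from A (third law). B is in equilibrium, so the floor supplies f₂ = 263 N of static friction (limit μ_s(m_A+m_B)g = 1043 N, not exceeded).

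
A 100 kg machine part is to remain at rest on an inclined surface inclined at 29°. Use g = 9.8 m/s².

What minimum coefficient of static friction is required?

μ_s,min ≈ 0.554

At the slip threshold m g sin θ = μ_s m g cos θ, so μ_s,min = tan θ.
μ_s,min = tan 29° = 0.554.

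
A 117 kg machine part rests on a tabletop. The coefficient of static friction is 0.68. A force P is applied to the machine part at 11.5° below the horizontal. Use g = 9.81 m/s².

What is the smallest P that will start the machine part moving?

N = m g + P sin α (the push presses the machine part into the tabletop).
At impending slip, P cos α = μ_s N = μ_s (m g + P sin α).
Solving: P (cos α − μ_s sin α) = μ_s m g → P = 0.68×1150/(cos 11.5° − 0.68 sin 11.5°) = 780/0.8444 = 924 N.

P ≈ 924 N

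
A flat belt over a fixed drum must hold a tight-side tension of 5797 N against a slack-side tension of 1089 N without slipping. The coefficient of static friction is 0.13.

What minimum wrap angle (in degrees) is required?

T₂/T₁ = e^{μβ} → β = ln(T₂/T₁)/μ.
β = ln(5797/1089)/0.13 = 1.672/0.13 = 12.86 rad.
In degrees: β = 12.86 × 180/π = 737°.

β_min ≈ 737°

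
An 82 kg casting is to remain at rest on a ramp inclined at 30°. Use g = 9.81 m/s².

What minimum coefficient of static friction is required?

At the slip threshold m g sin θ = μ_s m g cos θ, so μ_s,min = tan θ.
μ_s,min = tan 30° = 0.577.

μ_s,min ≈ 0.577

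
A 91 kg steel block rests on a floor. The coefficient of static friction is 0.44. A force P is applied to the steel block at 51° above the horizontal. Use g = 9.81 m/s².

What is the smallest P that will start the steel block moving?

P ≈ 404 N

N = m g − P sin α (the pull lifts the steel block).
At impending slip, P cos α = μ_s N = μ_s (m g − P sin α).
Solving: P (cos α + μ_s sin α) = μ_s m g → P = 0.44×893/(cos 51° + 0.44 sin 51°) = 393/0.9713 = 404 N.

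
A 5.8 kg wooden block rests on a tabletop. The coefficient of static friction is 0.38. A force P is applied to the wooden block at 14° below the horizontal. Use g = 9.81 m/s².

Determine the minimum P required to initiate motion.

N = m g + P sin α (the push presses the wooden block into the tabletop).
At impending slip, P cos α = μ_s N = μ_s (m g + P sin α).
Solving: P (cos α − μ_s sin α) = μ_s m g → P = 0.38×56.9/(cos 14° − 0.38 sin 14°) = 21.6/0.8784 = 24.6 N.

P ≈ 24.6 N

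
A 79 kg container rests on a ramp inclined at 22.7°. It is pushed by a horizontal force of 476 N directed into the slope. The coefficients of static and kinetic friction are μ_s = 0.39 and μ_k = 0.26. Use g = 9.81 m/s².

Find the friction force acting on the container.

Normal direction: N = m g cos θ + P sin θ = 898.6 N.
Along the incline, the net driving force (taking up-slope positive) is P cos θ − m g sin θ = 439.1 − 299.1 = 140.1 N, so equilibrium requires friction f = -140.1 N (down-slope).
Maximum static friction: μ_s N = 0.39 × 898.6 = 350.5 N.
|f_req| = 140.1 ≤ 350.5 N → the container is in equilibrium; friction equals the required value.

f ≈ 140 N (down the incline)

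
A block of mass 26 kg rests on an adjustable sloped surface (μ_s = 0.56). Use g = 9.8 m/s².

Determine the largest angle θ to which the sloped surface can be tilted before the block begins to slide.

θ_max ≈ 29.2°

At the slip threshold, m g sin θ = μ_s · m g cos θ, so tan θ = μ_s.
θ_max = arctan(0.56) = 29.2°.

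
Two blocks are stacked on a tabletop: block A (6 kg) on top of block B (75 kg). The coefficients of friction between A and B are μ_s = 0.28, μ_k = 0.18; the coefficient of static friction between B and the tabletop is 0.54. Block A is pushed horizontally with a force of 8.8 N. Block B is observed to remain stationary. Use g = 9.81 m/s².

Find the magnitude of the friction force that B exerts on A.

Normal force at the A–B interface: N₁ = m_A g = 58.86 N.
So the A–B interface can sustain at most μ_s N₁ = 16.48 N of static friction.
Since P = 8.8 N ≤ 16.48 N, A does not slip on B; friction on A equals P = 8.8 N.
By Newton's third law B feels 8.8 N forward from A. With B stationary, the floor's static friction on B balances it: f₂ = 8.8 N (well within μ_s(m_A+m_B)g = 429.1 N).

f ≈ 8.8 N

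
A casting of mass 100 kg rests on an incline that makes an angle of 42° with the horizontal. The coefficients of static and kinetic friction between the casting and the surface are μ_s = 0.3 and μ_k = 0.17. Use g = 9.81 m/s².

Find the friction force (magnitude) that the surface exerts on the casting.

f ≈ 124 N (up the incline)

The normal reaction is N = m g cos θ = 729 N.
For equilibrium along the incline, friction must balance the weight component: f = m g sin θ = 656.4 N up the slope.
Static friction can supply at most μ_s N = 218.7 N.
Since |656.4| > 218.7 N, static friction cannot hold it; the casting slides down the incline and kinetic friction applies: f = μ_k N = 0.17 × 729 = 124 N.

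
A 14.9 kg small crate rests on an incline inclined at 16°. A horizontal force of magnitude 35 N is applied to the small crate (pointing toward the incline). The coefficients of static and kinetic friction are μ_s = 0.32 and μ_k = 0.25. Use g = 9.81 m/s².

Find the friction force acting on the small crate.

Resolve perpendicular to the incline: N = m g cos θ + P sin θ = 14.9×9.81×cos 16° + 35×sin 16° = 150.2 N.
Along the incline, the net driving force (taking up-slope positive) is P cos θ − m g sin θ = 33.64 − 40.29 = -6.645 N, so equilibrium requires friction f = 6.645 N (up-slope).
Maximum static friction: μ_s N = 0.32 × 150.2 = 48.05 N.
|f_req| = 6.645 ≤ 48.05 N → the small crate is in equilibrium; friction equals the required value.

f ≈ 6.65 N (up the incline)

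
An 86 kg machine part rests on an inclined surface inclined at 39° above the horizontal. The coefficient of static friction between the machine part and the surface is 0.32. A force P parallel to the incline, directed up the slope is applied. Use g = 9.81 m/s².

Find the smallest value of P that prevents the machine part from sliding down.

P_min ≈ 321 N

The machine part tends to slide down (tan θ > μ_s), so at the point of impending slip friction acts up-slope at its limit: f = μ_s N.
P is parallel to the surface, so N = m g cos θ = 656 N.
Along the incline: P + μ_s N = m g sin θ, so P = 531 − 0.32×656 = 321 N.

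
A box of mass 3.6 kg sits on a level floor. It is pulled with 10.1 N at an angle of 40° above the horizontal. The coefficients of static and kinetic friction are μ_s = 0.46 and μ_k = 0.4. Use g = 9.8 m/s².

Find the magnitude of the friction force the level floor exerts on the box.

Vertical equilibrium gives N = m g − P sin α = 28.79 N.
The horizontal driving force is P cos α = 7.737 N, so equilibrium needs friction f = 7.737 N.
The static-friction limit is μ_s N = 13.24 N.
Since 7.737 N does not exceed the limit, the box stays at rest and f = 7.74 N.

f ≈ 7.74 N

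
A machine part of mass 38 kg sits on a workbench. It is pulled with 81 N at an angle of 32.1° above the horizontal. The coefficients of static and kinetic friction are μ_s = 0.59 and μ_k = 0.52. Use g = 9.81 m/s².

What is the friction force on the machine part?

f ≈ 68.6 N

The vertical component of P reduces the normal force: N = m g − P sin α = 372.8 − 43.04 = 329.7 N.
For equilibrium, f = P cos α = 81×cos 32.1° = 68.62 N.
The static-friction limit is μ_s N = 194.5 N.
Since 68.62 N does not exceed the limit, the machine part stays at rest and f = 68.6 N.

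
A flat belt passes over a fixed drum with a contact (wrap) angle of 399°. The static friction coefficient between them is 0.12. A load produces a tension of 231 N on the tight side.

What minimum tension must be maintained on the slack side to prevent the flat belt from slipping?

Capstan equation at impending slip: T_tight/T_slack = e^{μβ}.
β = 399° = 6.964 rad; e^{μβ} = e^{0.12×6.964} = 2.306.
T_slack = T_tight / e^{μβ} = 231 / 2.306 = 100 N.

T_min ≈ 100 N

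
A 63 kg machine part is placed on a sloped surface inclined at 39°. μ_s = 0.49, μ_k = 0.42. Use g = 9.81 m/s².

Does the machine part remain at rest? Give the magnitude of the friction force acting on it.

f ≈ 202 N

N = m g cos θ = 480 N.
Down-slope weight component: m g sin θ = 389 N.
μ_s N = 235 N.
389 > 235 N, so it slides; kinetic friction f = μ_k N = 0.42×480 = 202 N.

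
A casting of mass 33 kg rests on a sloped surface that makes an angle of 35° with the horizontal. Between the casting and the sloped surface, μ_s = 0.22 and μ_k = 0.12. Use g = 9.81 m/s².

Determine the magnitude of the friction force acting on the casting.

f ≈ 31.8 N (up the incline)

The normal reaction is N = m g cos θ = 265.2 N.
Along the slope the weight component is m g sin θ = 185.7 N; friction must supply exactly this, acting up-slope.
The static-friction ceiling is μ_s N = 0.22 × 265.2 = 58.34 N.
|185.7| exceeds 58.34 N, so the casting slips down-slope; friction is kinetic, f = μ_k N = 0.12×265.2 = 31.8 N.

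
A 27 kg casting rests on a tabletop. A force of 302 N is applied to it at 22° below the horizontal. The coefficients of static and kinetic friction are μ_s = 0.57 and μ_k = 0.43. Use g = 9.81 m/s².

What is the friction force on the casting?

N = m g + P sin α = 264.9 + 302×sin 22° = 378 N.
The horizontal driving force is P cos α = 280 N, so equilibrium needs friction f = 280 N.
μ_s N = 0.57 × 378 = 215.5 N.
280 > 215.5 N → the casting slides; f = μ_k N = 0.43×378 = 163 N.

f ≈ 163 N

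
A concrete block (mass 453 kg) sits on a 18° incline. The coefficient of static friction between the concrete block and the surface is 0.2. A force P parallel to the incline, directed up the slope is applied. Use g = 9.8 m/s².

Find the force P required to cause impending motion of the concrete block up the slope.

At impending motion up the slope, friction acts down-slope at its limit: f = μ_s N.
P is parallel to the surface, so N = m g cos θ = 4220 N.
Along the incline: P = m g sin θ + μ_s N = 1370 + 0.2×4220 = 2220 N.

P ≈ 2220 N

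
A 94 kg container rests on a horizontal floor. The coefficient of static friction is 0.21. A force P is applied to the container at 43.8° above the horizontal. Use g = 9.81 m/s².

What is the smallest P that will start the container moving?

P ≈ 223 N

N = m g − P sin α (the pull lifts the container).
At impending slip, P cos α = μ_s N = μ_s (m g − P sin α).
Solving: P (cos α + μ_s sin α) = μ_s m g → P = 0.21×922/(cos 43.8° + 0.21 sin 43.8°) = 194/0.8671 = 223 N.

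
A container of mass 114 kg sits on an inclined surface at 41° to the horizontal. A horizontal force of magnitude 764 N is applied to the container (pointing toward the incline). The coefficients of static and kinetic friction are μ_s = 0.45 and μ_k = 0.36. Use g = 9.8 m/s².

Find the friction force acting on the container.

f ≈ 156 N (up the incline)

Normal direction: N = m g cos θ + P sin θ = 1344 N.
Parallel to the incline: P cos θ − m g sin θ = 576.6 − 732.9 = -156.4 N; the friction needed to balance this is 156.4 N acting up the slope.
The limit of static friction is μ_s N = 605 N.
|f_req| = 156.4 ≤ 605 N → the container is in equilibrium; friction equals the required value.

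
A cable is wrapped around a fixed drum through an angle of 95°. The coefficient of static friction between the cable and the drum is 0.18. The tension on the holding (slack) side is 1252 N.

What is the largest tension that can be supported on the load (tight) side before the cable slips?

At impending slip the capstan equation gives T₂/T₁ = e^{μβ} with β in radians.
β = 95° × π/180 = 1.658 rad.
e^{μβ} = e^{0.18×1.658} = 1.348.
T₂ = T₁ · e^{μβ} = 1252 × 1.348 = 1690 N.

T_max ≈ 1690 N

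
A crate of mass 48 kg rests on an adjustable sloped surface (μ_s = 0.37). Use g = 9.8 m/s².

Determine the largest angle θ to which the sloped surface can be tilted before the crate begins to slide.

θ_max ≈ 20.3°

At the slip threshold, m g sin θ = μ_s · m g cos θ, so tan θ = μ_s.
θ_max = arctan(0.37) = 20.3°.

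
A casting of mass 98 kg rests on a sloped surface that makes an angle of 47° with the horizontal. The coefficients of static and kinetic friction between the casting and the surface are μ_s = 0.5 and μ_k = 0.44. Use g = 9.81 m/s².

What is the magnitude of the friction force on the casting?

Normal force: N = m g cos θ = 98 × 9.81 × cos 47° = 655.7 N.
For equilibrium along the incline, friction must balance the weight component: f = m g sin θ = 703.1 N up the slope.
Maximum static friction available: μ_s N = 0.5 × 655.7 = 327.8 N.
|703.1| exceeds 327.8 N, so the casting slips down-slope; friction is kinetic, f = μ_k N = 0.44×655.7 = 288 N.

f ≈ 288 N (up the incline)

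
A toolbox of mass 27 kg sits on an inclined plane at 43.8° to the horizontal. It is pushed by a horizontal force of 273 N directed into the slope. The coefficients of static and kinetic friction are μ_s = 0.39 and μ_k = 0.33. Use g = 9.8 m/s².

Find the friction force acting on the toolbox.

f ≈ 13.9 N (down the incline)

Normal direction: N = m g cos θ + P sin θ = 379.9 N.
Along the incline, the net driving force (taking up-slope positive) is P cos θ − m g sin θ = 197 − 183.1 = 13.9 N, so equilibrium requires friction f = -13.9 N (down-slope).
Maximum static friction: μ_s N = 0.39 × 379.9 = 148.2 N.
Since 13.9 N is within the 148.2 N limit, the toolbox stays put and friction is exactly 13.9 N.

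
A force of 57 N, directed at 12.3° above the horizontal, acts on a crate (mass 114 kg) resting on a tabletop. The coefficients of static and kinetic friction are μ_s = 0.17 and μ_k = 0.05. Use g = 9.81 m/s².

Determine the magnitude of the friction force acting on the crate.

Vertical equilibrium gives N = m g − P sin α = 1106 N.
The horizontal driving force is P cos α = 55.69 N, so equilibrium needs friction f = 55.69 N.
μ_s N = 0.17 × 1106 = 188.1 N.
Since 55.69 N does not exceed the limit, the crate stays at rest and f = 55.7 N.

f ≈ 55.7 N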